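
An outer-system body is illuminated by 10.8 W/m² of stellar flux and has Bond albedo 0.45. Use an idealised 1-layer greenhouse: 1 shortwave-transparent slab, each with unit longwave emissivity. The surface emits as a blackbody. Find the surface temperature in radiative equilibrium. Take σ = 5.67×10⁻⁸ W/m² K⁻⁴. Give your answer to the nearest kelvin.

85 K

OLR = S(1−α)/4 = 1.485 W/m²; the top layer radiates at T_e = 71.54 K.
For an N-layer opaque stack, T_s⁴ = (N+1)T_e⁴, hence T_s = (2)^(1/4)×71.54 K = 85.07 K.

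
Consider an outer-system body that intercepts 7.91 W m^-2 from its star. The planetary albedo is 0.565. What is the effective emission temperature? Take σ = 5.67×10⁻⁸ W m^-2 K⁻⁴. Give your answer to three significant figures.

Averaging over the sphere, the absorbed flux is S(1−α)/4 = 0.8602 W m^-2.
In equilibrium σT⁴ equals this, so T = 62.41 K.

62.4 K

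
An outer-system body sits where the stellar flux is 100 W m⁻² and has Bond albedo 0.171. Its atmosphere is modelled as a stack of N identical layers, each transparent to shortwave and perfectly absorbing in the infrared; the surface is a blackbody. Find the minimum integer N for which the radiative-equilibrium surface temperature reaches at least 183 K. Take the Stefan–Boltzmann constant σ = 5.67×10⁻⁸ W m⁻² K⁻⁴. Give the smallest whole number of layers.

The effective emission temperature is T_e = [S(1−α)/(4σ)]^¼ = 138.3 K.
T_s = (N+1)^(1/4)·T_e ≥ 183 K requires N+1 ≥ (T_s/T_e)⁴ = (183/138.3)⁴ = 3.068.
Rounding up, N = 3.

3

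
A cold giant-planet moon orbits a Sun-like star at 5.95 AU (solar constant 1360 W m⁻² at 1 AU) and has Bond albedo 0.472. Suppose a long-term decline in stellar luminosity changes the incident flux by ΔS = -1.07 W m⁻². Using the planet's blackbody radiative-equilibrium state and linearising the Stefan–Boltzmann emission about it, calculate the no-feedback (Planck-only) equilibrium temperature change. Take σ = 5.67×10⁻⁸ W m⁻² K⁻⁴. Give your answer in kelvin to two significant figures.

-0.68 K

By the inverse-square law, S = 1360/5.95² = 38.42 W m⁻².
The baseline emission temperature is T_e = 97.25 K.
TOA radiative forcing: ΔF = (1−α)ΔS/4 = 0.528·(-1.07)/4 = -0.1412 W m⁻².
Linearising σT⁴ gives d(σT⁴)/dT = 4σT_e³ = 0.2086 W m⁻² per K.
So ΔT₀ = -0.1412/0.2086 = -0.677 K.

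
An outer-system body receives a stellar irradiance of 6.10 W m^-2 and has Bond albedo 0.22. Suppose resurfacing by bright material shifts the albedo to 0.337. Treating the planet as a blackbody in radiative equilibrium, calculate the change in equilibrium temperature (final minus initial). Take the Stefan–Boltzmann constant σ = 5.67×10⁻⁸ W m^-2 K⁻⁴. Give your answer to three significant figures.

With α = 0.22, T₁ = 67.68 K.
With α = 0.337, T₂ = 64.98 K.
Change: 64.98 − 67.68 = -2.695 K.

-2.69 kelvin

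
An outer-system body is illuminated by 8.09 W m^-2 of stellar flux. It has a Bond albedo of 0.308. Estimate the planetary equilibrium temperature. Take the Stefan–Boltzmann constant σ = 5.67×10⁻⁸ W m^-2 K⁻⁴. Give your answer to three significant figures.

70.5 kelvin

Absorbed flux (global mean): S(1−α)/4 = 8.090·0.692/4 = 1.400 W m^-2.
Balancing against σT⁴: T = (1.400/5.67×10⁻⁸)^(1/4) = 70.49 K.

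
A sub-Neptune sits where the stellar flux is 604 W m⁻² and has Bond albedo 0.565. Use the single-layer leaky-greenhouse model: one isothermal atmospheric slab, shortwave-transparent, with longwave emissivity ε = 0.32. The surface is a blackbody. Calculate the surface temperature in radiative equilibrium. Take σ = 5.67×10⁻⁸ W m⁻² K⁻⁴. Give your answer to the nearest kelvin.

The planet radiates to space at T_e = [S(1−α)/(4σ)]^(1/4) = 184.5 K.
Surface balance with a leaky layer gives σT_s⁴ = σT_e⁴·2/(2−ε), so T_s = T_e·[2/(2−0.32)]^(1/4) = 192.7 K.

193 kelvin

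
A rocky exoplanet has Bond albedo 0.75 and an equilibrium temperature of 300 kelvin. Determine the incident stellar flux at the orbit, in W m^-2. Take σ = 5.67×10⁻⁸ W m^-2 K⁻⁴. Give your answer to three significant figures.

Invert the energy balance for S: S = 4σT⁴/(1−α).
σT⁴ = 5.67×10⁻⁸·(300)⁴ = 459.3 W m^-2.
So S = 4×459.3/(1−0.75) = 7348 W m^-2.

7350 W m^-2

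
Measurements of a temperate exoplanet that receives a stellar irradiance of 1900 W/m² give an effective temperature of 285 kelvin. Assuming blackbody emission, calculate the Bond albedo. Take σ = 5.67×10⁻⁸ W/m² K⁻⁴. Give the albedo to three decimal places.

From σT⁴ = S(1−α)/4 we invert for α: 1−α = 4σT⁴/S.
σT⁴ = 374.1 W/m², so 4σT⁴ = 1496 W/m².
1−α = 1496/1900 = 0.7875, so α = 0.2125.

0.212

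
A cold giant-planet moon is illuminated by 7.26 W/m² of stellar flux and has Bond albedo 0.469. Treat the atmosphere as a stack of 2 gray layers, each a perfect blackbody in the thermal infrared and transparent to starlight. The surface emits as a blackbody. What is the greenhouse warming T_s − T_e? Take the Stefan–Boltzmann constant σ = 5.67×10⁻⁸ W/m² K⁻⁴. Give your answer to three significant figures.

Top-of-atmosphere balance: σT_e⁴ = S(1−α)/4 = 0.9638 W/m² → T_e = 64.21 K.
T_s = (N+1)^(1/4)·T_e = 84.50 K.
Warming: T_s − T_e = 20.29 K.

20.3 kelvin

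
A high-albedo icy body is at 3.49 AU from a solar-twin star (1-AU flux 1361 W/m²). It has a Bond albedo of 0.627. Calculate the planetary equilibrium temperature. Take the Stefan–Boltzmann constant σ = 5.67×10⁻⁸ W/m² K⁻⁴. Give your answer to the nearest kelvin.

Flux at the orbit: S = 1361/(3.49)² = 111.7 W/m².
The planet absorbs (1−α)S over its disc πR² and re-emits over 4πR², so the mean absorbed flux is (1−0.627)·111.7/4 = 10.42 W/m².
In equilibrium σT⁴ equals this, so T = 116.4 K.

116 kelvin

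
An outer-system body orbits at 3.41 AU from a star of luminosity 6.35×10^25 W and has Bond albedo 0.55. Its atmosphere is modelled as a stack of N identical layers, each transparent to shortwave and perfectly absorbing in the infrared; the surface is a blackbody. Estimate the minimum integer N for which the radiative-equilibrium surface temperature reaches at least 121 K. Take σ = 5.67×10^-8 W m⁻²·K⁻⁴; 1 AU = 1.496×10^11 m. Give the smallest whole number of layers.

d = 3.41 × 1.496×10^11 m = 5.101×10^11 m.
S = L/(4πd²) = 19.42 W m⁻².
Top-of-atmosphere balance: σT_e⁴ = S(1−α)/4 = 2.184 W m⁻² → T_e = 78.78 K.
T_s = (N+1)^(1/4)·T_e ≥ 121 K requires N+1 ≥ (T_s/T_e)⁴ = (121/78.78)⁴ = 5.564.
So N ≥ 4.564; the smallest integer is N = 5.

5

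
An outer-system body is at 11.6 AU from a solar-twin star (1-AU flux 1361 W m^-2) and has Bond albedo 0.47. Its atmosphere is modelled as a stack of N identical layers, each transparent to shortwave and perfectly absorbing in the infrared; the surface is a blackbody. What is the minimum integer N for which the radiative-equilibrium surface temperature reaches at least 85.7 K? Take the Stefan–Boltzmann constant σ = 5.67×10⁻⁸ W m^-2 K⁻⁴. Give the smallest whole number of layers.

By the inverse-square law, S = 1361/11.6² = 10.11 W m^-2.
The effective emission temperature is T_e = [S(1−α)/(4σ)]^¼ = 69.73 K.
Need (N+1)T_e⁴ ≥ T_s⁴, i.e. N+1 ≥ (85.7/69.73)⁴ = 2.282.
The minimum whole number is N = 2.

2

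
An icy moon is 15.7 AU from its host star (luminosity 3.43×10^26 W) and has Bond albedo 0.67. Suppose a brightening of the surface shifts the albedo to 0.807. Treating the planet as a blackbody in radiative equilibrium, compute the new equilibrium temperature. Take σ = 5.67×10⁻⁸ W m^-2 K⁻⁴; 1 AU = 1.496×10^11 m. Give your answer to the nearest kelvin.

45 K

Orbital distance: d = 15.7 AU = 2.349×10^12 m.
S = L/(4πd²) = 4.948 W m^-2.
With the new albedo, S(1−α₂)/4 = 0.2387 W m^-2, so T₂ = 45.30 K.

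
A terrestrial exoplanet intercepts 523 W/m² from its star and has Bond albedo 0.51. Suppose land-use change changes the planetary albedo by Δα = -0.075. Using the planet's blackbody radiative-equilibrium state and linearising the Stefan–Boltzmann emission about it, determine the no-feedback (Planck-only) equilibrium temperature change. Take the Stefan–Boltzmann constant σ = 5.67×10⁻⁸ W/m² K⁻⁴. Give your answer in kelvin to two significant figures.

7.0 K

Reference equilibrium: T_e = [S(1−α)/(4σ)]^(1/4) = 183.3 K.
TOA radiative forcing: ΔF = −S·Δα/4 = −523.0·(-0.075)/4 = 9.806 W/m².
The Planck feedback parameter is 4σT_e³ = 1.398 W/m²/K.
ΔT₀ = ΔF/λ_P = 9.806/1.398 = 7.02 K.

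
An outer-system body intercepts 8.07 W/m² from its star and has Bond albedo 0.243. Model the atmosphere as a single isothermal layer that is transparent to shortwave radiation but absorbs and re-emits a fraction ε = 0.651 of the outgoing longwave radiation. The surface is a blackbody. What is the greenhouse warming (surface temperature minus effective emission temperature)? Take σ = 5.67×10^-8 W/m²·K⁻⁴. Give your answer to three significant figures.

Effective emission temperature (TOA balance): σT_e⁴ = S(1−α)/4 = 1.527 W/m² → T_e = 72.04 K.
Surface balance with a leaky layer gives σT_s⁴ = σT_e⁴·2/(2−ε), so T_s = T_e·[2/(2−0.651)]^(1/4) = 79.49 K.
The atmosphere warms the surface by 7.453 K.

7.45 kelvin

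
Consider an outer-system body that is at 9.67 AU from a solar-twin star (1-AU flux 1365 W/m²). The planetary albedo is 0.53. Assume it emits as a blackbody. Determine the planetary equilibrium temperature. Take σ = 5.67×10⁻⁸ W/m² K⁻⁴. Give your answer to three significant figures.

Irradiance scales as 1/d², so S = 1365 W/m² × (1/9.67)² = 14.60 W/m².
Averaging over the sphere, the absorbed flux is S(1−α)/4 = 1.715 W/m².
Balancing against σT⁴: T = (1.715/5.67×10⁻⁸)^(1/4) = 74.16 K.

74.2 K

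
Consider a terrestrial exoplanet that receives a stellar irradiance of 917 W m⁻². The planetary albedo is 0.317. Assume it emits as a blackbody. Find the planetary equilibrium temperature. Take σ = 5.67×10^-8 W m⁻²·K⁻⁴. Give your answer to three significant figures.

The planet absorbs (1−α)S over its disc πR² and re-emits over 4πR², so the mean absorbed flux is (1−0.317)·917.0/4 = 156.6 W m⁻².
Balancing against σT⁴: T = (156.6/5.67×10⁻⁸)^(1/4) = 229.2 K.

229 K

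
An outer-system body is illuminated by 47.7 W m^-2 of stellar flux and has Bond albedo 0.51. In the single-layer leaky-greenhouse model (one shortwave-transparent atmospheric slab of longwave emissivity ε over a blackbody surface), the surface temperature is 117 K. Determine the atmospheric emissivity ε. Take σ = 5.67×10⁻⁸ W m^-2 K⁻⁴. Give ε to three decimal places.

TOA balance gives T_e = 100.8 K.
T_s⁴ = T_e⁴·2/(2−ε) → ε = 2 − 2(T_e/T_s)⁴ = 2 − 2·(100.8/117)⁴ = 0.9001.

0.900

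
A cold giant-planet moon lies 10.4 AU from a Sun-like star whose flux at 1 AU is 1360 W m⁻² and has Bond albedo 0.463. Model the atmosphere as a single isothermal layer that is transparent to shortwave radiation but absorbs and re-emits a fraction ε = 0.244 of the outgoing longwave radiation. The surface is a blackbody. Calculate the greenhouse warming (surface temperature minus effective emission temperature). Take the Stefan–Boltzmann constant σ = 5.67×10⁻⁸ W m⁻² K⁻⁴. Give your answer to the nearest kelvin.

Irradiance scales as 1/d², so S = 1360 W m⁻² × (1/10.4)² = 12.57 W m⁻².
Effective emission temperature (TOA balance): σT_e⁴ = S(1−α)/4 = 1.688 W m⁻² → T_e = 73.87 K.
For a single slab of emissivity ε, T_s⁴ = 2T_e⁴/(2−ε); thus T_s = 73.87·(1.139)^(1/4) = 76.31 K.
Greenhouse warming: T_s − T_e = 2.442 K.

2 K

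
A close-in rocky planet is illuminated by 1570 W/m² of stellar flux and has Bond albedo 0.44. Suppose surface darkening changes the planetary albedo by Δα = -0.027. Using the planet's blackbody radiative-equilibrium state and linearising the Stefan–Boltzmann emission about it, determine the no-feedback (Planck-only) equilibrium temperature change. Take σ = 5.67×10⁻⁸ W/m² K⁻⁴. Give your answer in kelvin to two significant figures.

Unperturbed T_e = [1570·(1−0.44)/(4σ)]^¼ = 249.5 K.
The change in absorbed flux is Δ[S(1−α)/4] = −SΔα/4 = 10.60 W/m².
Linearising σT⁴ gives d(σT⁴)/dT = 4σT_e³ = 3.524 W/m² per K.
ΔT₀ = ΔF/λ_P = 10.60/3.524 = 3.01 K.

3.0 K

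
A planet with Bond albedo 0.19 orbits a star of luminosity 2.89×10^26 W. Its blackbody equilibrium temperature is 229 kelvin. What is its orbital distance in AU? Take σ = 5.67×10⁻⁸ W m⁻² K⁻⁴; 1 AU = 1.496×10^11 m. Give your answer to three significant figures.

1.16 AU

Energy balance gives S = 4σT⁴/(1−α) = 770.0 W m⁻².
S = L/(4πd²) → d = √(L/4πS) = √(2.89×10^26/(4π·770.0)) = 1.728×10^11 m = 1.155 AU.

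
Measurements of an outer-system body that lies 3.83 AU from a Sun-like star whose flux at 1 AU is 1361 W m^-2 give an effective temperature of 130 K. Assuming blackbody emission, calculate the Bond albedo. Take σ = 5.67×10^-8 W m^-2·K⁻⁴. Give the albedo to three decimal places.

Irradiance scales as 1/d², so S = 1361 W m^-2 × (1/3.83)² = 92.78 W m^-2.
Energy balance: S(1−α)/4 = σT⁴, so 1−α = 4σT⁴/S.
4σT⁴ = 4·5.67×10⁻⁸·(130)⁴ = 64.78 W m^-2.
Hence α = 1 − 64.78/92.78 = 0.3018.

0.302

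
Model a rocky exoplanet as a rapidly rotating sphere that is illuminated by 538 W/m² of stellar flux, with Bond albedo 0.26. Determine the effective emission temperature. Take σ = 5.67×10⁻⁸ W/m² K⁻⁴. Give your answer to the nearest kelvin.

The planet absorbs (1−α)S over its disc πR² and re-emits over 4πR², so the mean absorbed flux is (1−0.26)·538.0/4 = 99.53 W/m².
Set σT⁴ = 99.53 → T = (99.53/σ)^(1/4) = 204.7 K.

205 K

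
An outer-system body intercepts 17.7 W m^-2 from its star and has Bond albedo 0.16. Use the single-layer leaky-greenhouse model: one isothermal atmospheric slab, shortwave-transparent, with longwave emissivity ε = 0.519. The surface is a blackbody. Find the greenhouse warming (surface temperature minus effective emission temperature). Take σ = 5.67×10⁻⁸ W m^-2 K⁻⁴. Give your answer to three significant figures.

7.02 kelvin

The planet radiates to space at T_e = [S(1−α)/(4σ)]^(1/4) = 89.98 K.
The surface balance (absorbed SW + ε·downward IR = σT_s⁴) with T_a⁴ = T_s⁴/2 reduces to T_s = T_e·[2/(2−ε)]^¼ = 97.00 K.
T_s − T_e = 97.00 − 89.98 = 7.019 K.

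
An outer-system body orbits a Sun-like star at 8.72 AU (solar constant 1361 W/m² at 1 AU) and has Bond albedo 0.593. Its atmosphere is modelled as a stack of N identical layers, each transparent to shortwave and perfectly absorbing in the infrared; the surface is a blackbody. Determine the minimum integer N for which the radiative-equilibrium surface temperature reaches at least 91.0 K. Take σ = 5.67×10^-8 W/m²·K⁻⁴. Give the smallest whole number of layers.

2

By the inverse-square law, S = 1361/8.72² = 17.90 W/m².
Top-of-atmosphere balance: σT_e⁴ = S(1−α)/4 = 1.821 W/m² → T_e = 75.28 K.
T_s = (N+1)^(1/4)·T_e ≥ 91.0 K requires N+1 ≥ (T_s/T_e)⁴ = (91.0/75.28)⁴ = 2.135.
The minimum whole number is N = 2.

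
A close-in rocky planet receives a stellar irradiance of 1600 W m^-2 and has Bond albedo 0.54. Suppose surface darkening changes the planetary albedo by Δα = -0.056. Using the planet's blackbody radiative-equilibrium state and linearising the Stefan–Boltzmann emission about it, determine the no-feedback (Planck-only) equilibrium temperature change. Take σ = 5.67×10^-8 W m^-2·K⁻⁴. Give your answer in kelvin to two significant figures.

7.3 K

Unperturbed T_e = [1600·(1−0.54)/(4σ)]^¼ = 238.7 K.
The change in absorbed flux is Δ[S(1−α)/4] = −SΔα/4 = 22.40 W m^-2.
Planck response: λ_P = 4σT_e³ = 4·5.67×10⁻⁸·(238.7)³ = 3.084 W m^-2/K.
ΔT₀ = ΔF/λ_P = 22.40/3.084 = 7.26 K.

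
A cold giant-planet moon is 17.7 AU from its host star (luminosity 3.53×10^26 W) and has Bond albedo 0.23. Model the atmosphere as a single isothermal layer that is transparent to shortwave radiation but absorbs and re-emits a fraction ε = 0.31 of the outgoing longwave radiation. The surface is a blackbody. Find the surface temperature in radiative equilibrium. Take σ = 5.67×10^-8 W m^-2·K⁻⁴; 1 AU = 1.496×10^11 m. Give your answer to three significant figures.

63.3 K

Orbital distance: d = 17.7 AU = 2.648×10^12 m.
Spreading L over a sphere of radius d: S = 3.53×10^26/(4π·2.65×10^12²) = 4.006 W m^-2.
At the top of the atmosphere, σT_e⁴ = S(1−α)/4 = 0.7712 W m^-2, giving T_e = 60.73 K.
Surface balance with a leaky layer gives σT_s⁴ = σT_e⁴·2/(2−ε), so T_s = T_e·[2/(2−0.31)]^(1/4) = 63.34 K.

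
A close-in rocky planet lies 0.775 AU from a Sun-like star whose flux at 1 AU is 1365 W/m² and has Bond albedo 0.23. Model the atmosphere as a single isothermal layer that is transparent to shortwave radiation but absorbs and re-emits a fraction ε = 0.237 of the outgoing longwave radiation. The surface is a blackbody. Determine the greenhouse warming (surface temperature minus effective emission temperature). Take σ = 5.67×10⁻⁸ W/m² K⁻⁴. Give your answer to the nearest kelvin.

9 K

By the inverse-square law, S = 1365/0.775² = 2273 W/m².
Effective emission temperature (TOA balance): σT_e⁴ = S(1−α)/4 = 437.5 W/m² → T_e = 296.4 K.
For a single slab of emissivity ε, T_s⁴ = 2T_e⁴/(2−ε); thus T_s = 296.4·(1.134)^(1/4) = 305.9 K.
T_s − T_e = 305.9 − 296.4 = 9.494 K.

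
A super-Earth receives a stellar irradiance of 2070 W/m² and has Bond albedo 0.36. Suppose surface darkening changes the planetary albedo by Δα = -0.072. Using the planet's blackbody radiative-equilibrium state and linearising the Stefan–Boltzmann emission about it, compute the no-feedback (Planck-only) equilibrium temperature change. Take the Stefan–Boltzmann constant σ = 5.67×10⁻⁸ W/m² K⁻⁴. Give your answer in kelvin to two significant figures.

Reference equilibrium: T_e = [S(1−α)/(4σ)]^(1/4) = 276.5 K.
TOA radiative forcing: ΔF = −S·Δα/4 = −2070·(-0.072)/4 = 37.26 W/m².
Linearising σT⁴ gives d(σT⁴)/dT = 4σT_e³ = 4.792 W/m² per K.
ΔT₀ = ΔF/λ_P = 37.26/4.792 = 7.78 K.

7.8 K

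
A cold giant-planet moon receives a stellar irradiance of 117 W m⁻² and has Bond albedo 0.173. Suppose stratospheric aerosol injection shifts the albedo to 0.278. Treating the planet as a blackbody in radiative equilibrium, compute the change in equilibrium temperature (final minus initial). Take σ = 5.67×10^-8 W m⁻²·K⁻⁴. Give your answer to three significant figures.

With α = 0.173, T₁ = 143.7 K.
Final:   T₂ = [S(1−0.278)/(4σ)]^(1/4) = 138.9 K.
Change: 138.9 − 143.7 = -4.797 K.

-4.80 K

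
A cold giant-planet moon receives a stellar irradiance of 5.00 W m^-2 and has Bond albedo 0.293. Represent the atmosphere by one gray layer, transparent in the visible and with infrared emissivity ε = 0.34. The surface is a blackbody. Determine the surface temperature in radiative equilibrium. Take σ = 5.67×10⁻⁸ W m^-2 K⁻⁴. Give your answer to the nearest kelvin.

66 K

Effective emission temperature (TOA balance): σT_e⁴ = S(1−α)/4 = 0.8838 W m^-2 → T_e = 62.83 K.
For a single slab of emissivity ε, T_s⁴ = 2T_e⁴/(2−ε); thus T_s = 62.83·(1.205)^(1/4) = 65.83 K.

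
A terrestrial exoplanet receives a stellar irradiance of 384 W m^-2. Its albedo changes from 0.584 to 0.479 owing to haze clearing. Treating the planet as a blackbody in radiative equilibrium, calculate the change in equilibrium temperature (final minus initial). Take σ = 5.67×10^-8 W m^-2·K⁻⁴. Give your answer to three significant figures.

9.43 K

With α = 0.584, T₁ = 162.9 K.
Final:   T₂ = [S(1−0.479)/(4σ)]^(1/4) = 172.3 K.
ΔT = T₂ − T₁ = 9.429 K.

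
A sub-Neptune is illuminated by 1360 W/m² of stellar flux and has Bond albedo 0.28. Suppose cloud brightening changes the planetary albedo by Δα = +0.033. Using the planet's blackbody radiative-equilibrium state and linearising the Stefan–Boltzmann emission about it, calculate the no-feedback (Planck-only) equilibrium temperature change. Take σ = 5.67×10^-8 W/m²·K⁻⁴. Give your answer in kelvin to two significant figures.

-2.9 kelvin

Unperturbed T_e = [1360·(1−0.28)/(4σ)]^¼ = 256.3 K.
ΔF = −(S/4)Δα = −(1360/4)×(+0.033) = -11.22 W/m².
The Planck feedback parameter is 4σT_e³ = 3.820 W/m²/K.
Hence the no-feedback warming is ΔF/(4σT_e³) = -2.94 K.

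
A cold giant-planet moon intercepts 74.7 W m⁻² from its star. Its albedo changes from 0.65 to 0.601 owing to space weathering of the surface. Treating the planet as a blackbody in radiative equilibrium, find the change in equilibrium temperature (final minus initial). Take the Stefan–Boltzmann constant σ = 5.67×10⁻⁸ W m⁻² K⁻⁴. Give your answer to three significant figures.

3.45 K

With α = 0.65, T₁ = 103.6 K.
Final:   T₂ = [S(1−0.601)/(4σ)]^(1/4) = 107.1 K.
Change: 107.1 − 103.6 = 3.450 K.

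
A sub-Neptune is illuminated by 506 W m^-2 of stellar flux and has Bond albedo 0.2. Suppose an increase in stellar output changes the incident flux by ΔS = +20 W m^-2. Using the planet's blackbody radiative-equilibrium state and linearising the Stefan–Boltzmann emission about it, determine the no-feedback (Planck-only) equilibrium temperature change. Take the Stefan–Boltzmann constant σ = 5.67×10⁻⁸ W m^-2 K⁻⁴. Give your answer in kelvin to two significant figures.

2.0 K

The baseline emission temperature is T_e = 205.5 K.
TOA radiative forcing: ΔF = (1−α)ΔS/4 = 0.8·(+20)/4 = 4.000 W m^-2.
Linearising σT⁴ gives d(σT⁴)/dT = 4σT_e³ = 1.969 W m^-2 per K.
So ΔT₀ = 4.000/1.969 = 2.03 K.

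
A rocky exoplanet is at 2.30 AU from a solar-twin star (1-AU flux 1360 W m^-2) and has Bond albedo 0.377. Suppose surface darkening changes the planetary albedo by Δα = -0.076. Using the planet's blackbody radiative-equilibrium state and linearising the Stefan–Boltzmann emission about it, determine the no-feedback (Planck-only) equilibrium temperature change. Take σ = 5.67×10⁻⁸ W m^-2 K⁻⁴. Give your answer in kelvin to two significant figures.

5.0 K

Flux at the orbit: S = 1360/(2.30)² = 257.1 W m^-2.
Unperturbed T_e = [257.1·(1−0.377)/(4σ)]^¼ = 163.0 K.
ΔF = −(S/4)Δα = −(257.1/4)×(-0.076) = 4.885 W m^-2.
The Planck feedback parameter is 4σT_e³ = 0.9825 W m^-2/K.
So ΔT₀ = 4.885/0.9825 = 4.97 K.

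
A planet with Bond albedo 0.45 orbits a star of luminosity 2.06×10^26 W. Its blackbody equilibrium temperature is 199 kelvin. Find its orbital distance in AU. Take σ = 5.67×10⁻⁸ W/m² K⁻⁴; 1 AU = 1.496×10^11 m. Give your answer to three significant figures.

1.06 AU

Required flux: S = 4σT⁴/(1−α) = 646.7 W/m².
Then d = [L/(4πS)]^(1/2) = 1.592×10^11 m, i.e. 1.064 AU.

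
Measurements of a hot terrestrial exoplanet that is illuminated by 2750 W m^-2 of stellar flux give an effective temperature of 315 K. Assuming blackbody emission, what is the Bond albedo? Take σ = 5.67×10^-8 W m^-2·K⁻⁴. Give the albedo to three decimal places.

Rearranging the radiative balance, α = 1 − 4σT⁴/S.
σT⁴ = 558.2 W m^-2, so 4σT⁴ = 2233 W m^-2.
Hence α = 1 − 2233/2750 = 0.1880.

0.188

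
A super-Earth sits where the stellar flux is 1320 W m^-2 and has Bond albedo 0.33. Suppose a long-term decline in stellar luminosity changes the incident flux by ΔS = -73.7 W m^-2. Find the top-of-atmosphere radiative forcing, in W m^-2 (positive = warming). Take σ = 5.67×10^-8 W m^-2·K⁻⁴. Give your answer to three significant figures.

ΔF = Δ[S(1−α)]/4 = (1−0.33)·-73.7/4 = -12.34 W m^-2.

-12.3 W m^-2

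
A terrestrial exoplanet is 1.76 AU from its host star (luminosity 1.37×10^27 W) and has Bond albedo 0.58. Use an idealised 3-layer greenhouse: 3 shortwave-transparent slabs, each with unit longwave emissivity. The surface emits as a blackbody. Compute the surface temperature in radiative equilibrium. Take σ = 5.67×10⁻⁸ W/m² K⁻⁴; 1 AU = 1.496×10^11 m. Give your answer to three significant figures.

d = 1.76 × 1.496×10^11 m = 2.633×10^11 m.
Spreading L over a sphere of radius d: S = 1.37×10^27/(4π·2.63×10^11²) = 1573 W/m².
Top-of-atmosphere balance: σT_e⁴ = S(1−α)/4 = 165.1 W/m² → T_e = 232.3 K.
Layer-by-layer balance gives σT_s⁴ = (N+1)σT_e⁴, so T_s = 4^¼·232.3 = 328.5 K.

329 K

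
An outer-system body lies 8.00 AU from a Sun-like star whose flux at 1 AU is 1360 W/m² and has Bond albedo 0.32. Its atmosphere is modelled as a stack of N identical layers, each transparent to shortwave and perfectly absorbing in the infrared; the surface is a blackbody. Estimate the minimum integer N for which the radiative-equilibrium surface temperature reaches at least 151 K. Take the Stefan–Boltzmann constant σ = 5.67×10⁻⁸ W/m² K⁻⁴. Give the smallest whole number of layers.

Irradiance scales as 1/d², so S = 1360 W/m² × (1/8.00)² = 21.25 W/m².
Top-of-atmosphere balance: σT_e⁴ = S(1−α)/4 = 3.612 W/m² → T_e = 89.34 K.
Need (N+1)T_e⁴ ≥ T_s⁴, i.e. N+1 ≥ (151/89.34)⁴ = 8.160.
The minimum whole number is N = 8.

8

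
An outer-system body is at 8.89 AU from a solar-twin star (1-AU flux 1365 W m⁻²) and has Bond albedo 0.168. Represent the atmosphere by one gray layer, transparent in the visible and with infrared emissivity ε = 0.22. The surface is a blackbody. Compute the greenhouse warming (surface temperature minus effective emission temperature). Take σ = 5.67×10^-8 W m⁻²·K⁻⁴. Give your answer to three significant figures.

By the inverse-square law, S = 1365/8.89² = 17.27 W m⁻².
At the top of the atmosphere, σT_e⁴ = S(1−α)/4 = 3.592 W m⁻², giving T_e = 89.22 K.
The surface balance (absorbed SW + ε·downward IR = σT_s⁴) with T_a⁴ = T_s⁴/2 reduces to T_s = T_e·[2/(2−ε)]^¼ = 91.86 K.
The atmosphere warms the surface by 2.637 K.

2.64 kelvin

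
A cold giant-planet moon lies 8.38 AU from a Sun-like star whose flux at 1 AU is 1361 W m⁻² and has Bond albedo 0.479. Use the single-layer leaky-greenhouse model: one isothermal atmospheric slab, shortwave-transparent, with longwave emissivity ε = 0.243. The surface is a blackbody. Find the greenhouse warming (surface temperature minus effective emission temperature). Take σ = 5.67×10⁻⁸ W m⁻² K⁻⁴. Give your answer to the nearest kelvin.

By the inverse-square law, S = 1361/8.38² = 19.38 W m⁻².
At the top of the atmosphere, σT_e⁴ = S(1−α)/4 = 2.524 W m⁻², giving T_e = 81.68 K.
The surface balance (absorbed SW + ε·downward IR = σT_s⁴) with T_a⁴ = T_s⁴/2 reduces to T_s = T_e·[2/(2−ε)]^¼ = 84.37 K.
T_s − T_e = 84.37 − 81.68 = 2.689 K.

3 K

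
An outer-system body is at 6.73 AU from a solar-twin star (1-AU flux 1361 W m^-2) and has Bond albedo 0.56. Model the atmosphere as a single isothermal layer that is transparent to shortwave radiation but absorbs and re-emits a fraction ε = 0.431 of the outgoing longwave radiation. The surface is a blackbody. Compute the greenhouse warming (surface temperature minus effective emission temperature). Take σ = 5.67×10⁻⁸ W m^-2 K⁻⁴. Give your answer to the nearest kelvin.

5 kelvin

Irradiance scales as 1/d², so S = 1361 W m^-2 × (1/6.73)² = 30.05 W m^-2.
The planet radiates to space at T_e = [S(1−α)/(4σ)]^(1/4) = 87.38 K.
Surface balance with a leaky layer gives σT_s⁴ = σT_e⁴·2/(2−ε), so T_s = T_e·[2/(2−0.431)]^(1/4) = 92.85 K.
T_s − T_e = 92.85 − 87.38 = 5.466 K.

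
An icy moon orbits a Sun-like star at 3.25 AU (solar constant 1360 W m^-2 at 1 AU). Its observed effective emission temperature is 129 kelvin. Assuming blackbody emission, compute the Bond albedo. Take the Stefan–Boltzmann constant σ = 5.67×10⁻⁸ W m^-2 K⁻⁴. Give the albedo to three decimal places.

0.512

Irradiance scales as 1/d², so S = 1360 W m^-2 × (1/3.25)² = 128.8 W m^-2.
Energy balance: S(1−α)/4 = σT⁴, so 1−α = 4σT⁴/S.
4σT⁴ = 4·5.67×10⁻⁸·(129)⁴ = 62.81 W m^-2.
1−α = 62.81/128.8 = 0.4878, so α = 0.5122.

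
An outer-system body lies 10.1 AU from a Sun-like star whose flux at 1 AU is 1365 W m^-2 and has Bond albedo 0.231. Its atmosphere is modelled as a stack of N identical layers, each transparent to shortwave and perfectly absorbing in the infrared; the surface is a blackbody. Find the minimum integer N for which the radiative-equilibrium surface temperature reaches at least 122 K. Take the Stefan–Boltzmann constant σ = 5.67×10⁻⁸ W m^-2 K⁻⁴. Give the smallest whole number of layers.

By the inverse-square law, S = 1365/10.1² = 13.38 W m^-2.
The effective emission temperature is T_e = [S(1−α)/(4σ)]^¼ = 82.07 K.
T_s = (N+1)^(1/4)·T_e ≥ 122 K requires N+1 ≥ (T_s/T_e)⁴ = (122/82.07)⁴ = 4.883.
Rounding up, N = 4.

4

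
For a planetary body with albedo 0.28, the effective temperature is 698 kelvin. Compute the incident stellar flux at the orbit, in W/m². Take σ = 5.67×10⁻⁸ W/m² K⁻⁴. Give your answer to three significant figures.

Invert the energy balance for S: S = 4σT⁴/(1−α).
σT⁴ = 5.67×10⁻⁸·(698)⁴ = 13460 W/m².
So S = 4×13460/(1−0.28) = 74770 W/m².

74800 W/m²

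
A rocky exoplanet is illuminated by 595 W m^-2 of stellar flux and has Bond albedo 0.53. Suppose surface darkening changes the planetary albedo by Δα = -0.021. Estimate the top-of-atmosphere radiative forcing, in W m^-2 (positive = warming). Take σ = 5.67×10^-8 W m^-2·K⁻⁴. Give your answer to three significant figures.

ΔF = −(S/4)Δα = −(595.0/4)×(-0.021) = 3.124 W m^-2.

3.12 W m^-2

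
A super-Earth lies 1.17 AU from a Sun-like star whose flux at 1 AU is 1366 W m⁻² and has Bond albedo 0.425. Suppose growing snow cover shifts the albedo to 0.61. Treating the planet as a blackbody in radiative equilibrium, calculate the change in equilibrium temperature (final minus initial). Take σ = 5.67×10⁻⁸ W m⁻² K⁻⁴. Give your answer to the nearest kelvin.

Irradiance scales as 1/d², so S = 1366 W m⁻² × (1/1.17)² = 997.9 W m⁻².
With α = 0.425, T₁ = 224.3 K.
After:  T₂ = [997.9·0.39/(4σ)]^(1/4) = 203.5 K.
Change: 203.5 − 224.3 = -20.74 K.

-21 K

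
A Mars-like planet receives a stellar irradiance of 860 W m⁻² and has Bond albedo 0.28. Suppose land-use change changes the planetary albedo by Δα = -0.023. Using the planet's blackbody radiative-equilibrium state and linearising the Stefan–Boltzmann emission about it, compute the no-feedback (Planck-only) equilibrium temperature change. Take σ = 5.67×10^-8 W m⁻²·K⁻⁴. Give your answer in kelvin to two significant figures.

1.8 K

Reference equilibrium: T_e = [S(1−α)/(4σ)]^(1/4) = 228.6 K.
ΔF = −(S/4)Δα = −(860.0/4)×(-0.023) = 4.945 W m⁻².
Planck response: λ_P = 4σT_e³ = 4·5.67×10⁻⁸·(228.6)³ = 2.709 W m⁻²/K.
So ΔT₀ = 4.945/2.709 = 1.83 K.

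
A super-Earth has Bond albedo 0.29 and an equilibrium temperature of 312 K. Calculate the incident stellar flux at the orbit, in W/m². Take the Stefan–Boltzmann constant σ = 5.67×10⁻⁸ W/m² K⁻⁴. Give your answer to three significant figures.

3030 W/m²

Invert the energy balance for S: S = 4σT⁴/(1−α).
σT⁴ = 5.67×10⁻⁸·(312)⁴ = 537.3 W/m².
So S = 4×537.3/(1−0.29) = 3027 W/m².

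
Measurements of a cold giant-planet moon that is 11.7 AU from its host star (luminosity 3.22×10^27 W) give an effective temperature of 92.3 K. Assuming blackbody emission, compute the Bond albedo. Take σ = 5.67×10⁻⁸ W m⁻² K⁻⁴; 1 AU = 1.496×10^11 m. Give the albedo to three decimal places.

Orbital distance: d = 11.7 AU = 1.750×10^12 m.
Spreading L over a sphere of radius d: S = 3.22×10^27/(4π·1.75×10^12²) = 83.64 W m⁻².
Rearranging the radiative balance, α = 1 − 4σT⁴/S.
σT⁴ = 4.115 W m⁻², so 4σT⁴ = 16.46 W m⁻².
1−α = 16.46/83.64 = 0.1968, so α = 0.8032.

0.803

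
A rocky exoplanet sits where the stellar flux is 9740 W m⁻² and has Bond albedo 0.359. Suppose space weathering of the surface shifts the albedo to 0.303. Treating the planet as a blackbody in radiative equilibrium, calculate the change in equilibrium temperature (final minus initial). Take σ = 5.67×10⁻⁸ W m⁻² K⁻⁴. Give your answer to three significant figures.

Before: T₁ = [9740·0.641/(4σ)]^(1/4) = 407.3 K.
With α = 0.303, T₂ = 415.9 K.
Change: 415.9 − 407.3 = 8.619 K.

8.62 K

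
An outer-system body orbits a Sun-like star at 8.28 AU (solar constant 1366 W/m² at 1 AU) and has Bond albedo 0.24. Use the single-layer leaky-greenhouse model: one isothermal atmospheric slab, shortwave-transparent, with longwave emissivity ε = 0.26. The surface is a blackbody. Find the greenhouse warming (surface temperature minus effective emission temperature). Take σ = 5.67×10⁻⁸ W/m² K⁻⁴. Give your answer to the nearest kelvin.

Flux at the orbit: S = 1366/(8.28)² = 19.92 W/m².
Effective emission temperature (TOA balance): σT_e⁴ = S(1−α)/4 = 3.786 W/m² → T_e = 90.39 K.
Surface balance with a leaky layer gives σT_s⁴ = σT_e⁴·2/(2−ε), so T_s = T_e·[2/(2−0.26)]^(1/4) = 93.60 K.
T_s − T_e = 93.60 − 90.39 = 3.203 K.

3 K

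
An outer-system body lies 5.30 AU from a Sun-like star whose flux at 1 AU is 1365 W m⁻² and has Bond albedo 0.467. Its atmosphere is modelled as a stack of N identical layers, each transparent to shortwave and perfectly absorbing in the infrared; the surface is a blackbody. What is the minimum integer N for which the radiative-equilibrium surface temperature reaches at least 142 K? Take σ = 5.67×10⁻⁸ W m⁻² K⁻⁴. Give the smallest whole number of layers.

3

By the inverse-square law, S = 1365/5.30² = 48.59 W m⁻².
Top-of-atmosphere balance: σT_e⁴ = S(1−α)/4 = 6.475 W m⁻² → T_e = 103.4 K.
T_s = (N+1)^(1/4)·T_e ≥ 142 K requires N+1 ≥ (T_s/T_e)⁴ = (142/103.4)⁴ = 3.560.
Rounding up, N = 3.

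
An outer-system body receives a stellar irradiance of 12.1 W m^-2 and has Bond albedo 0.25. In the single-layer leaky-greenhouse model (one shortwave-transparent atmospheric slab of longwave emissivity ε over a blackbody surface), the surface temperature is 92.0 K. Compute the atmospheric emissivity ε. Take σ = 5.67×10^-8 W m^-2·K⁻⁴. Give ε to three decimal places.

Effective temperature: T_e = [S(1−α)/(4σ)]^(1/4) = 79.53 K.
Inverting T_s⁴ = 2T_e⁴/(2−ε): (T_e/T_s)⁴ = 0.5585, so ε = 2(1 − 0.5585) = 0.8829.

0.883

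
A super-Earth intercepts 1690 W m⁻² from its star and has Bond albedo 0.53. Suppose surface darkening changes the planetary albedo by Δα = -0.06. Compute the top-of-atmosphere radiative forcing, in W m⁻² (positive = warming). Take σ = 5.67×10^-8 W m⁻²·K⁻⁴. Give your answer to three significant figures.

The change in absorbed flux is Δ[S(1−α)/4] = −SΔα/4 = 25.35 W m⁻².

25.3 W m⁻²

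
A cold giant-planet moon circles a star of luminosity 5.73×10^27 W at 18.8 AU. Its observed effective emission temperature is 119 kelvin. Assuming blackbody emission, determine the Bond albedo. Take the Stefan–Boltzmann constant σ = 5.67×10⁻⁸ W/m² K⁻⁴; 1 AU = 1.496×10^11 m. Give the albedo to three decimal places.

0.211

d = 18.8 × 1.496×10^11 m = 2.812×10^12 m.
S = L/(4πd²) = 57.65 W/m².
Energy balance: S(1−α)/4 = σT⁴, so 1−α = 4σT⁴/S.
σT⁴ = 11.37 W/m², so 4σT⁴ = 45.48 W/m².
1−α = 45.48/57.65 = 0.7890, so α = 0.2110.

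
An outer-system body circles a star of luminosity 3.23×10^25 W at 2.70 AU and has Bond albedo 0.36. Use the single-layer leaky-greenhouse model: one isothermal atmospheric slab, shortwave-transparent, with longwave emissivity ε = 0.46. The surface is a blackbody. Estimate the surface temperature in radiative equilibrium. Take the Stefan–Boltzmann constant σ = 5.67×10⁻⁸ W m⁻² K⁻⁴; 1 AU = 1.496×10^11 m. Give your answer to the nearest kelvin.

87 kelvin

d = 2.70 × 1.496×10^11 m = 4.039×10^11 m.
Flux at the orbit: S = L/(4πd²) = 3.23×10^25/(4π·(4.04×10^11)²) = 15.75 W m⁻².
At the top of the atmosphere, σT_e⁴ = S(1−α)/4 = 2.521 W m⁻², giving T_e = 81.66 K.
The surface balance (absorbed SW + ε·downward IR = σT_s⁴) with T_a⁴ = T_s⁴/2 reduces to T_s = T_e·[2/(2−ε)]^¼ = 87.17 K.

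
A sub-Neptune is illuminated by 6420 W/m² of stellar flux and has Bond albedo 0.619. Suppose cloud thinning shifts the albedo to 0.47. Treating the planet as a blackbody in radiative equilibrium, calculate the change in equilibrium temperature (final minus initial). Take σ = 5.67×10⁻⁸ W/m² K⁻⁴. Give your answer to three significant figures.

Before: T₁ = [6420·0.381/(4σ)]^(1/4) = 322.3 K.
After:  T₂ = [6420·0.53/(4σ)]^(1/4) = 350.0 K.
Change: 350.0 − 322.3 = 27.72 K.

27.7 K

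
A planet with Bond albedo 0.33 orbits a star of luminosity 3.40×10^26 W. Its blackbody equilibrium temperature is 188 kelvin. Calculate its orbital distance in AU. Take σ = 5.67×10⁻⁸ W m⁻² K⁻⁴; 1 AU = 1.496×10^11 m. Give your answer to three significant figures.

The flux needed for this T is 4σT⁴/(1−0.33) = 422.9 W m⁻².
S = L/(4πd²) → d = √(L/4πS) = √(3.40×10^26/(4π·422.9)) = 2.530×10^11 m = 1.691 AU.

1.69 AU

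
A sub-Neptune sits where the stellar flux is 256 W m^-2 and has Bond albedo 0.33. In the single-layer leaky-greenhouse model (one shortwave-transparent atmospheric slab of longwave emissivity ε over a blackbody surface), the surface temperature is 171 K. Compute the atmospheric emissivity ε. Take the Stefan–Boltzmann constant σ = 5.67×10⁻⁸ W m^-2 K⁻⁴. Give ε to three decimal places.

First, T_e = [256.0·(1−0.33)/(4σ)]^(1/4) = 165.8 K.
Inverting T_s⁴ = 2T_e⁴/(2−ε): (T_e/T_s)⁴ = 0.8845, so ε = 2(1 − 0.8845) = 0.2310.

0.231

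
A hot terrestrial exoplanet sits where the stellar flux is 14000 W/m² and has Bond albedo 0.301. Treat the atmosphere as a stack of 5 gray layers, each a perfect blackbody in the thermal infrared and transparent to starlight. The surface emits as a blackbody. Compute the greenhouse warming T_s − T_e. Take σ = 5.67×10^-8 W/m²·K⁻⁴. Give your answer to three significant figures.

OLR = S(1−α)/4 = 2447 W/m²; the top layer radiates at T_e = 455.8 K.
T_s = (N+1)^(1/4)·T_e = 713.3 K.
Warming: T_s − T_e = 257.5 K.

258 K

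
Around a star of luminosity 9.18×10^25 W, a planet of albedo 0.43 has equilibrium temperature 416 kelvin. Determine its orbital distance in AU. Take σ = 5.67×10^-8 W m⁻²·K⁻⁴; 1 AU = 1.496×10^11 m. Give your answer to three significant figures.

0.166 AU

Required flux: S = 4σT⁴/(1−α) = 11920 W m⁻².
Then d = [L/(4πS)]^(1/2) = 2.476×10^10 m, i.e. 0.1655 AU.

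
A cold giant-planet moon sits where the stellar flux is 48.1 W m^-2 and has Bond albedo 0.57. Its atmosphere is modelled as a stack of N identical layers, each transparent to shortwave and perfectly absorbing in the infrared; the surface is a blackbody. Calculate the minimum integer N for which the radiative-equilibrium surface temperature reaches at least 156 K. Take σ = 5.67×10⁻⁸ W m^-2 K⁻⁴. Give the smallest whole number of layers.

OLR = S(1−α)/4 = 5.171 W m^-2; the top layer radiates at T_e = 97.72 K.
Since T_s⁴ = (N+1)T_e⁴, we need N ≥ (T_s/T_e)⁴ − 1 = 5.494.
The minimum whole number is N = 6.

6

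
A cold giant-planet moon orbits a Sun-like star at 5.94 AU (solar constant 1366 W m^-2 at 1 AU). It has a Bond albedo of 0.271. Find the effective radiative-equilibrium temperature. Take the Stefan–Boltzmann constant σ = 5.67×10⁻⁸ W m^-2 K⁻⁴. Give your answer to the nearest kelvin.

106 kelvin

Flux at the orbit: S = 1366/(5.94)² = 38.71 W m^-2.
The planet absorbs (1−α)S over its disc πR² and re-emits over 4πR², so the mean absorbed flux is (1−0.271)·38.71/4 = 7.056 W m^-2.
In equilibrium σT⁴ equals this, so T = 105.6 K.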